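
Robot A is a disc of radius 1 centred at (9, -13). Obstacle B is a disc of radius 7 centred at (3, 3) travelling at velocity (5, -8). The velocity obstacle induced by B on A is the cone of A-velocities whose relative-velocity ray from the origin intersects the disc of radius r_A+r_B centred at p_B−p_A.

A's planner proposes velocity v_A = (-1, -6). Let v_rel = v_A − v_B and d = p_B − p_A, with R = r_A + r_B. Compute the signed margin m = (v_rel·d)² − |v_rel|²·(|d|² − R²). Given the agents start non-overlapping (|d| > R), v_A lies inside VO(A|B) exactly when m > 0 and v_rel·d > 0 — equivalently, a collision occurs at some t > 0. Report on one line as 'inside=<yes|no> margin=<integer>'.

d = (-6, 16),  |d|² = 292;  R = 1+7 = 8,  c = 292−8² = 228
v_rel = (-6, 2),  |v_rel|² = 40;  v_rel·d = (-6)·(-6) + (2)·(16) = 68
40·t² − 136·t + 228 = 0  ⇒  m = 68² − 40·228 = -4496
m = -4496 < 0,  v_rel·d = 68 > 0  ⇒  outside

inside=no margin=-4496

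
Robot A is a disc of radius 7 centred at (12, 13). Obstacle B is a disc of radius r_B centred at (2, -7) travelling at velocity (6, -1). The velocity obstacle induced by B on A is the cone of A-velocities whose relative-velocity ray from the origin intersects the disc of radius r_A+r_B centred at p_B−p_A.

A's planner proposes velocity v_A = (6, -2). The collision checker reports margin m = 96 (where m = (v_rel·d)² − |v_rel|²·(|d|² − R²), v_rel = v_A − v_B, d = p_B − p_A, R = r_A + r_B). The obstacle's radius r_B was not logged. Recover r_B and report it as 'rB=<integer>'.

m = 96
d = (-10, -20);  v_rel = (0, -1),  |v_rel|² = 1
v_rel×d = (0)·(-20) − (-1)·(-10) = -10
since m = R²·1 − (-10)²:  R² = (100 + 96) / 1 = 196
R = √196 = 14  ⇒  r_B = 14 − 7 = 7

rB=7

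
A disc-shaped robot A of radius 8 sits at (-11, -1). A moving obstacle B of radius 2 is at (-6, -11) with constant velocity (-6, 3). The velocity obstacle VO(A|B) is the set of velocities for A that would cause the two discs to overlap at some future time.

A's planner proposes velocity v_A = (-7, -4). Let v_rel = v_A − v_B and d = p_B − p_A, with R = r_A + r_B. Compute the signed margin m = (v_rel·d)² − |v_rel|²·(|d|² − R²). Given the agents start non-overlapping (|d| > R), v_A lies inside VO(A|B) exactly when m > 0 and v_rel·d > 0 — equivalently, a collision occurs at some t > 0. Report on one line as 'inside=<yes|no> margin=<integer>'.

d = (5, -10),  |d|² = 125;  R = 8+2 = 10,  c = 125−10² = 25
v_rel = (-1, -7),  |v_rel|² = 50;  v_rel·d = (-1)·(5) + (-7)·(-10) = 65
50·t² − 130·t + 25 = 0  ⇒  m = 65² − 50·25 = 2975
m = 2975 > 0,  v_rel·d = 65 > 0  ⇒  inside

inside=yes margin=2975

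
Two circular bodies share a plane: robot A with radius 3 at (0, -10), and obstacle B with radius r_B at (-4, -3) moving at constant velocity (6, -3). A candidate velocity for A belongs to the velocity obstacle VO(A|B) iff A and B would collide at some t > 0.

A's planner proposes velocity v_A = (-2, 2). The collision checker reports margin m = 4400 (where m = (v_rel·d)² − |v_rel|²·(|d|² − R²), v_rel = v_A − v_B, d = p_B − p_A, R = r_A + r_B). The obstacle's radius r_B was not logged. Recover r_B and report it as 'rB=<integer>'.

m = 4400
d = (-4, 7);  v_rel = (-8, 5),  |v_rel|² = 89
v_rel×d = (-8)·(7) − (5)·(-4) = -36
since m = R²·89 − (-36)²:  R² = (1296 + 4400) / 89 = 64
R = √64 = 8  ⇒  r_B = 8 − 3 = 5

rB=5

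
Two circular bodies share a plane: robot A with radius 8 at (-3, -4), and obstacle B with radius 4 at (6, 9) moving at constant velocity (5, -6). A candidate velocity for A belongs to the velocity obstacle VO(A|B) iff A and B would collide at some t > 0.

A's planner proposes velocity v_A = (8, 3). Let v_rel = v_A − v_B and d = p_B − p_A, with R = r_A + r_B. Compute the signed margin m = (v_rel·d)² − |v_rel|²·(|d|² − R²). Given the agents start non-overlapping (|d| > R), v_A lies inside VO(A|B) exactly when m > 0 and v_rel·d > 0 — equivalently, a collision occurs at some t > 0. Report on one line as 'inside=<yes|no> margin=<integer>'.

d = (9, 13),  |d|² = 250;  R = 8+4 = 12,  c = 250−12² = 106
v_rel = (3, 9),  |v_rel|² = 90;  v_rel·d = (3)·(9) + (9)·(13) = 144
90·t² − 288·t + 106 = 0  ⇒  m = 144² − 90·106 = 11196
m = 11196 > 0,  v_rel·d = 144 > 0  ⇒  inside

inside=yes margin=11196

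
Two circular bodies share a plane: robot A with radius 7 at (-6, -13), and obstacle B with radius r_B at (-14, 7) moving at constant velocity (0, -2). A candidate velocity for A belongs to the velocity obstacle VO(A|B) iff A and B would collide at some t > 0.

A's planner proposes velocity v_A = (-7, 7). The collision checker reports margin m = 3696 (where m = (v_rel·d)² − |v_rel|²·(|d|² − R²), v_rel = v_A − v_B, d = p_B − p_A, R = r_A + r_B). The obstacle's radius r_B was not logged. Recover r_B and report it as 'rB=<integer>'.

m = 3696
d = (-8, 20);  v_rel = (-7, 9),  |v_rel|² = 130
v_rel×d = (-7)·(20) − (9)·(-8) = -68
since m = R²·130 − (-68)²:  R² = (4624 + 3696) / 130 = 64
R = √64 = 8  ⇒  r_B = 8 − 7 = 1

rB=1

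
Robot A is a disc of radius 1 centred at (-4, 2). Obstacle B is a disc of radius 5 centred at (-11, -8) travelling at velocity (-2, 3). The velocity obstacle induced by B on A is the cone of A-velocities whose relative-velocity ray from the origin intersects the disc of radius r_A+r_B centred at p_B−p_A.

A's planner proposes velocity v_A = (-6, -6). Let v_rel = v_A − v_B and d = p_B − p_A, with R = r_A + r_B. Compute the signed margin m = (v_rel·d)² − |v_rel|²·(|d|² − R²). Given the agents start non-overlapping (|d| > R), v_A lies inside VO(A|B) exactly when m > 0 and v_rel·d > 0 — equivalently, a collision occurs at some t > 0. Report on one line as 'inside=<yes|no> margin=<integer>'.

d = (-7, -10),  |d|² = 149;  R = 1+5 = 6,  c = 149−6² = 113
v_rel = (-4, -9),  |v_rel|² = 97;  v_rel·d = (-4)·(-7) + (-9)·(-10) = 118
97·t² − 236·t + 113 = 0  ⇒  m = 118² − 97·113 = 2963
m = 2963 > 0,  v_rel·d = 118 > 0  ⇒  inside

inside=yes margin=2963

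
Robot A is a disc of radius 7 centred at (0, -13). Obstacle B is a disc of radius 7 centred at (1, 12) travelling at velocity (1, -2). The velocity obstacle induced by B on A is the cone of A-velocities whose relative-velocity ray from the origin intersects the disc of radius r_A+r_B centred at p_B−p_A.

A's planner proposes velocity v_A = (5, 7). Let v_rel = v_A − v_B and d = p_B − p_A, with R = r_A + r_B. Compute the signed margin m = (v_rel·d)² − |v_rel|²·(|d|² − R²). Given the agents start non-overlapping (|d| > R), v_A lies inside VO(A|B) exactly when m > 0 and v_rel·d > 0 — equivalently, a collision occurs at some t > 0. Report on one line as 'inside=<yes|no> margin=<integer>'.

d = (1, 25),  |d|² = 626;  R = 7+7 = 14,  c = 626−14² = 430
v_rel = (4, 9),  |v_rel|² = 97;  v_rel·d = (4)·(1) + (9)·(25) = 229
97·t² − 458·t + 430 = 0  ⇒  m = 229² − 97·430 = 10731
m = 10731 > 0,  v_rel·d = 229 > 0  ⇒  inside

inside=yes margin=10731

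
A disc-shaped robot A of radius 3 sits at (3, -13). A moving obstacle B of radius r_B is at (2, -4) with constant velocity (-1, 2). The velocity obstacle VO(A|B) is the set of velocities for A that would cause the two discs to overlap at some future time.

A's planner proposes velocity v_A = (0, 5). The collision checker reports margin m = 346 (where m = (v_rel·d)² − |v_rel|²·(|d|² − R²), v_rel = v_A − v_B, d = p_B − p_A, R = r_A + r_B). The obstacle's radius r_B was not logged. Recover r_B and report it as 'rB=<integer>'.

m = 346
d = (-1, 9);  v_rel = (1, 3),  |v_rel|² = 10
v_rel×d = (1)·(9) − (3)·(-1) = 12
since m = R²·10 − 12²:  R² = (144 + 346) / 10 = 49
R = √49 = 7  ⇒  r_B = 7 − 3 = 4

rB=4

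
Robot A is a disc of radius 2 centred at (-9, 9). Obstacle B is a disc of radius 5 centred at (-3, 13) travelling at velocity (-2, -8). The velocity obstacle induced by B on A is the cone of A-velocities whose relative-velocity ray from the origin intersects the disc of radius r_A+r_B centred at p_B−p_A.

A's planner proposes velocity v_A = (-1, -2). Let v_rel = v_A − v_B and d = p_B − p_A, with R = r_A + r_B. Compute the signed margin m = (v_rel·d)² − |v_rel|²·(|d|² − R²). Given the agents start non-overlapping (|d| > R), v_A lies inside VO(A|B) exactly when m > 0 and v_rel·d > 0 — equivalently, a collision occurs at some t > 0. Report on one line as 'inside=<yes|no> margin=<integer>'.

d = (6, 4),  |d|² = 52;  R = 2+5 = 7,  c = 52−7² = 3
v_rel = (1, 6),  |v_rel|² = 37;  v_rel·d = (1)·(6) + (6)·(4) = 30
37·t² − 60·t + 3 = 0  ⇒  m = 30² − 37·3 = 789
m = 789 > 0,  v_rel·d = 30 > 0  ⇒  inside

inside=yes margin=789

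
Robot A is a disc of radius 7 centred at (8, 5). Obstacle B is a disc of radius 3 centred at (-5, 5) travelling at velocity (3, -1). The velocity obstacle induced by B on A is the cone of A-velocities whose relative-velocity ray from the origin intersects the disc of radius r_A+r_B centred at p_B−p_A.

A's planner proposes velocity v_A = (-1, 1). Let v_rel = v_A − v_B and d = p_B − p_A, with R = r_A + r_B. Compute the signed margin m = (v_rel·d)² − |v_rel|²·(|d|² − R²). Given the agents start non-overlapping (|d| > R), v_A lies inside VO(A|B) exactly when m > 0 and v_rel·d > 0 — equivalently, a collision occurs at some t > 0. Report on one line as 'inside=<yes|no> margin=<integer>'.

d = (-13, 0),  |d|² = 169;  R = 7+3 = 10,  c = 169−10² = 69
v_rel = (-4, 2),  |v_rel|² = 20;  v_rel·d = (-4)·(-13) + (2)·(0) = 52
20·t² − 104·t + 69 = 0  ⇒  m = 52² − 20·69 = 1324
m = 1324 > 0,  v_rel·d = 52 > 0  ⇒  inside

inside=yes margin=1324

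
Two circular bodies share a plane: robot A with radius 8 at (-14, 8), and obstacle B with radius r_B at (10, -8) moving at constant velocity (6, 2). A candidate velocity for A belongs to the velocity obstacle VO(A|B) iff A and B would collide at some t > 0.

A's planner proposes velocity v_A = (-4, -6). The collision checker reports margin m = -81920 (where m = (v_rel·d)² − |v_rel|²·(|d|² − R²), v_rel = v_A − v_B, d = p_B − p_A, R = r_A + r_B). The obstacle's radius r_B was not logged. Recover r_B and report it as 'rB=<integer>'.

m = -81920
d = (24, -16);  v_rel = (-10, -8),  |v_rel|² = 164
v_rel×d = (-10)·(-16) − (-8)·(24) = 352
since m = R²·164 − 352²:  R² = (123904 + -81920) / 164 = 256
R = √256 = 16  ⇒  r_B = 16 − 8 = 8

rB=8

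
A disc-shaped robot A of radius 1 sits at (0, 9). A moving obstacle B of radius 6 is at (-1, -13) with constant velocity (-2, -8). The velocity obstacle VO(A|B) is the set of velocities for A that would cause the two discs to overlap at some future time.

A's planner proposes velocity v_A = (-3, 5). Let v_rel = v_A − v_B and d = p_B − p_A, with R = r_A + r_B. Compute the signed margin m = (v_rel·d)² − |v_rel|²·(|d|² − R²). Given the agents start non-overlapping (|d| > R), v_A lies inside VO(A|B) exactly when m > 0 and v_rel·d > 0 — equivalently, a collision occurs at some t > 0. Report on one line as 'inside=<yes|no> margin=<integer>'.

d = (-1, -22),  |d|² = 485;  R = 1+6 = 7,  c = 485−7² = 436
v_rel = (-1, 13),  |v_rel|² = 170;  v_rel·d = (-1)·(-1) + (13)·(-22) = -285
170·t² + 570·t + 436 = 0  ⇒  m = (-285)² − 170·436 = 7105
m = 7105 > 0,  v_rel·d = -285 < 0  ⇒  outside

inside=no margin=7105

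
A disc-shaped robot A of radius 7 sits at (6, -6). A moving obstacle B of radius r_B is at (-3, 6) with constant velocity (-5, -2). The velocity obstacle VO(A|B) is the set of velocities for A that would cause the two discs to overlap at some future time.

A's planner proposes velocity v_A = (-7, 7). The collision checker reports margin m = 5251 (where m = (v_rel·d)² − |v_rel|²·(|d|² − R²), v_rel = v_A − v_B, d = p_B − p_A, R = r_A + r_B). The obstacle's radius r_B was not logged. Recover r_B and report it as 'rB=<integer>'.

m = 5251
d = (-9, 12);  v_rel = (-2, 9),  |v_rel|² = 85
v_rel×d = (-2)·(12) − (9)·(-9) = 57
since m = R²·85 − 57²:  R² = (3249 + 5251) / 85 = 100
R = √100 = 10  ⇒  r_B = 10 − 7 = 3

rB=3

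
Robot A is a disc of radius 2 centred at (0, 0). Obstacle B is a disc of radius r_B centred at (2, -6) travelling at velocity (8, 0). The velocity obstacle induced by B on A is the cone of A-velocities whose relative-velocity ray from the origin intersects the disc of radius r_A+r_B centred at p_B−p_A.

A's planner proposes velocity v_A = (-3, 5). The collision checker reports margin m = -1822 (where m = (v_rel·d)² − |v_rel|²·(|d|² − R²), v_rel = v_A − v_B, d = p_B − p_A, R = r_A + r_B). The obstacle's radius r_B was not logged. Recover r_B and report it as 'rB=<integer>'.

m = -1822
d = (2, -6);  v_rel = (-11, 5),  |v_rel|² = 146
v_rel×d = (-11)·(-6) − (5)·(2) = 56
since m = R²·146 − 56²:  R² = (3136 + -1822) / 146 = 9
R = √9 = 3  ⇒  r_B = 3 − 2 = 1

rB=1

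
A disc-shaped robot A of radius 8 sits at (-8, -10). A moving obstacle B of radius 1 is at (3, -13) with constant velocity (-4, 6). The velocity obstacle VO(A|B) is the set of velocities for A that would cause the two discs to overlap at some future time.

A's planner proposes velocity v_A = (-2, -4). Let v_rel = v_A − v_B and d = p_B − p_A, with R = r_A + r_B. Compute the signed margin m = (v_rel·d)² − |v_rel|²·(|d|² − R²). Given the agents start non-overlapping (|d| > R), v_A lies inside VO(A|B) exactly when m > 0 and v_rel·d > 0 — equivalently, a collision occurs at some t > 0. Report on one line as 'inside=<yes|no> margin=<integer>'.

d = (11, -3),  |d|² = 130;  R = 8+1 = 9,  c = 130−9² = 49
v_rel = (2, -10),  |v_rel|² = 104;  v_rel·d = (2)·(11) + (-10)·(-3) = 52
104·t² − 104·t + 49 = 0  ⇒  m = 52² − 104·49 = -2392
m = -2392 < 0,  v_rel·d = 52 > 0  ⇒  outside

inside=no margin=-2392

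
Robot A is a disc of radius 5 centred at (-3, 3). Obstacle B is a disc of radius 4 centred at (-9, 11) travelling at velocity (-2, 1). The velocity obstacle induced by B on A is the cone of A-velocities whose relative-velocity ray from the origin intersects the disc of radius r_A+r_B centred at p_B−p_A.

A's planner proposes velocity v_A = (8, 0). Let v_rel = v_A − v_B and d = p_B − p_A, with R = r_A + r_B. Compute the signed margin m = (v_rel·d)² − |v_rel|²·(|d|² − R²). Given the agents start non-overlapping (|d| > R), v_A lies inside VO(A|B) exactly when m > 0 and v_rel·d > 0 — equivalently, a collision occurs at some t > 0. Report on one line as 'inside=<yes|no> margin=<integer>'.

d = (-6, 8),  |d|² = 100;  R = 5+4 = 9,  c = 100−9² = 19
v_rel = (10, -1),  |v_rel|² = 101;  v_rel·d = (10)·(-6) + (-1)·(8) = -68
101·t² + 136·t + 19 = 0  ⇒  m = (-68)² − 101·19 = 2705
m = 2705 > 0,  v_rel·d = -68 < 0  ⇒  outside

inside=no margin=2705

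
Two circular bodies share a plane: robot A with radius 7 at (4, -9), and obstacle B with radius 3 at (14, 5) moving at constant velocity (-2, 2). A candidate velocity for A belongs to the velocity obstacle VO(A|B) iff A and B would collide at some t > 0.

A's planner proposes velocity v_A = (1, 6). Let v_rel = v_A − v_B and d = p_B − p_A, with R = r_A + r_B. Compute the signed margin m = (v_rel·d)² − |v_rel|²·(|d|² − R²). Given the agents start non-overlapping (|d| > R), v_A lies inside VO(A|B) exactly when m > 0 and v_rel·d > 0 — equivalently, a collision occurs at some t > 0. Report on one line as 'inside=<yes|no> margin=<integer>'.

d = (10, 14),  |d|² = 296;  R = 7+3 = 10,  c = 296−10² = 196
v_rel = (3, 4),  |v_rel|² = 25;  v_rel·d = (3)·(10) + (4)·(14) = 86
25·t² − 172·t + 196 = 0  ⇒  m = 86² − 25·196 = 2496
m = 2496 > 0,  v_rel·d = 86 > 0  ⇒  inside

inside=yes margin=2496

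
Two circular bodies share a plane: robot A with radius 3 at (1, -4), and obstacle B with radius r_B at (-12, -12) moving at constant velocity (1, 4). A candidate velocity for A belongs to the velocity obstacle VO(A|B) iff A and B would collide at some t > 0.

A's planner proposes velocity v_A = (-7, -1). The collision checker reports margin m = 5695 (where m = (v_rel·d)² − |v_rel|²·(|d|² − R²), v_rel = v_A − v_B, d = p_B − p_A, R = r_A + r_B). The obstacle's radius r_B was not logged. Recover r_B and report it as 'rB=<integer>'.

m = 5695
d = (-13, -8);  v_rel = (-8, -5),  |v_rel|² = 89
v_rel×d = (-8)·(-8) − (-5)·(-13) = -1
since m = R²·89 − (-1)²:  R² = (1 + 5695) / 89 = 64
R = √64 = 8  ⇒  r_B = 8 − 3 = 5

rB=5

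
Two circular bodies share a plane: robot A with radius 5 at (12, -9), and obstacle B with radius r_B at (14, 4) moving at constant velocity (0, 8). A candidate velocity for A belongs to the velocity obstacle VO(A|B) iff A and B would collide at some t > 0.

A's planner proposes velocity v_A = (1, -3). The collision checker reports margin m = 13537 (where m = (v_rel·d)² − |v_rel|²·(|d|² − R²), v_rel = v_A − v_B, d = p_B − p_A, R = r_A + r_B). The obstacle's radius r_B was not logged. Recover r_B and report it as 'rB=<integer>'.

m = 13537
d = (2, 13);  v_rel = (1, -11),  |v_rel|² = 122
v_rel×d = (1)·(13) − (-11)·(2) = 35
since m = R²·122 − 35²:  R² = (1225 + 13537) / 122 = 121
R = √121 = 11  ⇒  r_B = 11 − 5 = 6

rB=6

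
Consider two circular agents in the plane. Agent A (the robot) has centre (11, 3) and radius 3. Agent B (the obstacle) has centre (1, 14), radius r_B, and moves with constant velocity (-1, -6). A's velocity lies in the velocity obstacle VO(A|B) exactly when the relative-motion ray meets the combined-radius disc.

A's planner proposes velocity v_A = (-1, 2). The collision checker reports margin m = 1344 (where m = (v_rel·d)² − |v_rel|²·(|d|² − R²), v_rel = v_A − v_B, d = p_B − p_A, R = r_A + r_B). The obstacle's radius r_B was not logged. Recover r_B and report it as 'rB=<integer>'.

m = 1344
d = (-10, 11);  v_rel = (0, 8),  |v_rel|² = 64
v_rel×d = (0)·(11) − (8)·(-10) = 80
since m = R²·64 − 80²:  R² = (6400 + 1344) / 64 = 121
R = √121 = 11  ⇒  r_B = 11 − 3 = 8

rB=8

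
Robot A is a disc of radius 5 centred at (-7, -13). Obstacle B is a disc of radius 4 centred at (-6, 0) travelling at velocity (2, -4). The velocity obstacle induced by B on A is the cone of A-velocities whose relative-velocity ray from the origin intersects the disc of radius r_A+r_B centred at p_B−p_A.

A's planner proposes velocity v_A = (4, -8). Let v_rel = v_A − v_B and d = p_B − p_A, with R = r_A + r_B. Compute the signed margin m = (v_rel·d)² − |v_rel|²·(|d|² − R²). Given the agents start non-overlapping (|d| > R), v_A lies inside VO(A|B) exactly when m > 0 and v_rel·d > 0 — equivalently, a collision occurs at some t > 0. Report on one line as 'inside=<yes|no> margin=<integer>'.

d = (1, 13),  |d|² = 170;  R = 5+4 = 9,  c = 170−9² = 89
v_rel = (2, -4),  |v_rel|² = 20;  v_rel·d = (2)·(1) + (-4)·(13) = -50
20·t² + 100·t + 89 = 0  ⇒  m = (-50)² − 20·89 = 720
m = 720 > 0,  v_rel·d = -50 < 0  ⇒  outside

inside=no margin=720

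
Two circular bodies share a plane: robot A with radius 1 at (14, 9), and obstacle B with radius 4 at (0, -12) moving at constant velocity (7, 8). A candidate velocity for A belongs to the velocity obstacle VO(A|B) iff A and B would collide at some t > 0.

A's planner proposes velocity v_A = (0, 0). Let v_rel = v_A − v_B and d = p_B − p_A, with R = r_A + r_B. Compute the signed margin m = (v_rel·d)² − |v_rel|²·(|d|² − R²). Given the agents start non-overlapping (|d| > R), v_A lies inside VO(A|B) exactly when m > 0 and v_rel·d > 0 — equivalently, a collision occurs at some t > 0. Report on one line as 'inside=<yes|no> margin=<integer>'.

d = (-14, -21),  |d|² = 637;  R = 1+4 = 5,  c = 637−5² = 612
v_rel = (-7, -8),  |v_rel|² = 113;  v_rel·d = (-7)·(-14) + (-8)·(-21) = 266
113·t² − 532·t + 612 = 0  ⇒  m = 266² − 113·612 = 1600
m = 1600 > 0,  v_rel·d = 266 > 0  ⇒  inside

inside=yes margin=1600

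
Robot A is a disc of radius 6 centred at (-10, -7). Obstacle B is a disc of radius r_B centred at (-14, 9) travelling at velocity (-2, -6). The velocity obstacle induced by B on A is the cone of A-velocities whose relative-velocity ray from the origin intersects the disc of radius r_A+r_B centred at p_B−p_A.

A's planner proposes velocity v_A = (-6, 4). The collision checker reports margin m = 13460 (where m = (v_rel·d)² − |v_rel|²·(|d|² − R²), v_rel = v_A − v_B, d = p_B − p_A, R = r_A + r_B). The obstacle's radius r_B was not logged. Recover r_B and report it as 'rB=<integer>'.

m = 13460
d = (-4, 16);  v_rel = (-4, 10),  |v_rel|² = 116
v_rel×d = (-4)·(16) − (10)·(-4) = -24
since m = R²·116 − (-24)²:  R² = (576 + 13460) / 116 = 121
R = √121 = 11  ⇒  r_B = 11 − 6 = 5

rB=5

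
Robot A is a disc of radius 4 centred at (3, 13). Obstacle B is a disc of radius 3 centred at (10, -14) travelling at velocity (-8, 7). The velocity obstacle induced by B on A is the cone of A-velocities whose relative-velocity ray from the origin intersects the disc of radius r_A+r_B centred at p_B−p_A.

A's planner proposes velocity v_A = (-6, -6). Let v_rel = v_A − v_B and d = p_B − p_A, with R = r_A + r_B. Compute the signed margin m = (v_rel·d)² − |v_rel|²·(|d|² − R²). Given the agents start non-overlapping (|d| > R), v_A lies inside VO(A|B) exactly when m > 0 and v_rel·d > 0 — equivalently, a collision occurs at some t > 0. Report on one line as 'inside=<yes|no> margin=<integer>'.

d = (7, -27),  |d|² = 778;  R = 4+3 = 7,  c = 778−7² = 729
v_rel = (2, -13),  |v_rel|² = 173;  v_rel·d = (2)·(7) + (-13)·(-27) = 365
173·t² − 730·t + 729 = 0  ⇒  m = 365² − 173·729 = 7108
m = 7108 > 0,  v_rel·d = 365 > 0  ⇒  inside

inside=yes margin=7108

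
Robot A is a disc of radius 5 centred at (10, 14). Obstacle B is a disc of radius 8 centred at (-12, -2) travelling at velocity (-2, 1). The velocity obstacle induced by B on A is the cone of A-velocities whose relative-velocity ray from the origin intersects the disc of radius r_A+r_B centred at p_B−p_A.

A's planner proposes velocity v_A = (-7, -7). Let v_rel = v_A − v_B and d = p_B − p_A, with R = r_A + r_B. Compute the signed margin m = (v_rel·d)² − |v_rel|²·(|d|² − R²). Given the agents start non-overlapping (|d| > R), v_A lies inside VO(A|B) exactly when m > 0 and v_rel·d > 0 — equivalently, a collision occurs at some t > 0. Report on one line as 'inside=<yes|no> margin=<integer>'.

d = (-22, -16),  |d|² = 740;  R = 5+8 = 13,  c = 740−13² = 571
v_rel = (-5, -8),  |v_rel|² = 89;  v_rel·d = (-5)·(-22) + (-8)·(-16) = 238
89·t² − 476·t + 571 = 0  ⇒  m = 238² − 89·571 = 5825
m = 5825 > 0,  v_rel·d = 238 > 0  ⇒  inside

inside=yes margin=5825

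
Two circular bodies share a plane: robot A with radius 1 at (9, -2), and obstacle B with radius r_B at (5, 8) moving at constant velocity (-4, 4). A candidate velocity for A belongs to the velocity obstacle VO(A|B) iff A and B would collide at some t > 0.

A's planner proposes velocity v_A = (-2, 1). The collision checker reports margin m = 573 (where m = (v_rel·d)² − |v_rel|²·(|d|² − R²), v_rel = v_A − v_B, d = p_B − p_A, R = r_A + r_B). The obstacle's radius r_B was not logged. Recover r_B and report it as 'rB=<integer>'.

m = 573
d = (-4, 10);  v_rel = (2, -3),  |v_rel|² = 13
v_rel×d = (2)·(10) − (-3)·(-4) = 8
since m = R²·13 − 8²:  R² = (64 + 573) / 13 = 49
R = √49 = 7  ⇒  r_B = 7 − 1 = 6

rB=6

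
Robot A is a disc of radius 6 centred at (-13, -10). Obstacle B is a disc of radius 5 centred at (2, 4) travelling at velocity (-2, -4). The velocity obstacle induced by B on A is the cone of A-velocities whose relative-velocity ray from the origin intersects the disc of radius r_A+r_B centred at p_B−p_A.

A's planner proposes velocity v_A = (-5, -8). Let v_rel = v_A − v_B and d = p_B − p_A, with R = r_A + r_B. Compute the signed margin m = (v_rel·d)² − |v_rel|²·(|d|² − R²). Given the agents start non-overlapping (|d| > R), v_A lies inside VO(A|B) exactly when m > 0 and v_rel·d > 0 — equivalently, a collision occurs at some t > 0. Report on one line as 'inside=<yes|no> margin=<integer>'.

d = (15, 14),  |d|² = 421;  R = 6+5 = 11,  c = 421−11² = 300
v_rel = (-3, -4),  |v_rel|² = 25;  v_rel·d = (-3)·(15) + (-4)·(14) = -101
25·t² + 202·t + 300 = 0  ⇒  m = (-101)² − 25·300 = 2701
m = 2701 > 0,  v_rel·d = -101 < 0  ⇒  outside

inside=no margin=2701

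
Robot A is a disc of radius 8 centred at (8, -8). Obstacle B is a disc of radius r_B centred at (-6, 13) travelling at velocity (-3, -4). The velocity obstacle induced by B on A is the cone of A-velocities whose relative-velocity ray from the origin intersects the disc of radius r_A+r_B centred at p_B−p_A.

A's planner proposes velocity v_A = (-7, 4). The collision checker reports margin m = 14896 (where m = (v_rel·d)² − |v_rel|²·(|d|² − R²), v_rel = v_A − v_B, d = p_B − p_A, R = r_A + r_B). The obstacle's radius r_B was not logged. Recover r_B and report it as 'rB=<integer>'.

m = 14896
d = (-14, 21);  v_rel = (-4, 8),  |v_rel|² = 80
v_rel×d = (-4)·(21) − (8)·(-14) = 28
since m = R²·80 − 28²:  R² = (784 + 14896) / 80 = 196
R = √196 = 14  ⇒  r_B = 14 − 8 = 6

rB=6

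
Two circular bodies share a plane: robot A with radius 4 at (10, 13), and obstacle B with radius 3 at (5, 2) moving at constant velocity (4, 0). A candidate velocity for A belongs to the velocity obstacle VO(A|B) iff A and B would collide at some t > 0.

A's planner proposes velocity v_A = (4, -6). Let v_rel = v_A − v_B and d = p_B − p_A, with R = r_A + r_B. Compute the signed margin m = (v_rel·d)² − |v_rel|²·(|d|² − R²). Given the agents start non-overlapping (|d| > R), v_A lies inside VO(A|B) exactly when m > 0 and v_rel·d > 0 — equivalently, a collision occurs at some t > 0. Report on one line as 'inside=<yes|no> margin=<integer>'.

d = (-5, -11),  |d|² = 146;  R = 4+3 = 7,  c = 146−7² = 97
v_rel = (0, -6),  |v_rel|² = 36;  v_rel·d = (0)·(-5) + (-6)·(-11) = 66
36·t² − 132·t + 97 = 0  ⇒  m = 66² − 36·97 = 864
m = 864 > 0,  v_rel·d = 66 > 0  ⇒  inside

inside=yes margin=864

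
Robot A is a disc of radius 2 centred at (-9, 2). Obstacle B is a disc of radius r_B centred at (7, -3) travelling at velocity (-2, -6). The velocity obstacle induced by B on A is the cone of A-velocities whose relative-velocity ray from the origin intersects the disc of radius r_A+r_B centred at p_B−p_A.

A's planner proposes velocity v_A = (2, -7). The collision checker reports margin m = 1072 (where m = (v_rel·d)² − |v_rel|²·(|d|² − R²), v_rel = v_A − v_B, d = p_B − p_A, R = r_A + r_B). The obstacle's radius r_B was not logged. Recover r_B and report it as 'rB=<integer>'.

m = 1072
d = (16, -5);  v_rel = (4, -1),  |v_rel|² = 17
v_rel×d = (4)·(-5) − (-1)·(16) = -4
since m = R²·17 − (-4)²:  R² = (16 + 1072) / 17 = 64
R = √64 = 8  ⇒  r_B = 8 − 2 = 6

rB=6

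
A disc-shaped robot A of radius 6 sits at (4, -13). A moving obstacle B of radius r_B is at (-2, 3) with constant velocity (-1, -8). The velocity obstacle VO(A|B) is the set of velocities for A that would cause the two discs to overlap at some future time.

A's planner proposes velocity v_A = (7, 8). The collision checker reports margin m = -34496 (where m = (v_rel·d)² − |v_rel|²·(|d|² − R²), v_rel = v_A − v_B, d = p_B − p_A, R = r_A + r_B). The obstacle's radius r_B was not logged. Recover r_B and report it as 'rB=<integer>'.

m = -34496
d = (-6, 16);  v_rel = (8, 16),  |v_rel|² = 320
v_rel×d = (8)·(16) − (16)·(-6) = 224
since m = R²·320 − 224²:  R² = (50176 + -34496) / 320 = 49
R = √49 = 7  ⇒  r_B = 7 − 6 = 1

rB=1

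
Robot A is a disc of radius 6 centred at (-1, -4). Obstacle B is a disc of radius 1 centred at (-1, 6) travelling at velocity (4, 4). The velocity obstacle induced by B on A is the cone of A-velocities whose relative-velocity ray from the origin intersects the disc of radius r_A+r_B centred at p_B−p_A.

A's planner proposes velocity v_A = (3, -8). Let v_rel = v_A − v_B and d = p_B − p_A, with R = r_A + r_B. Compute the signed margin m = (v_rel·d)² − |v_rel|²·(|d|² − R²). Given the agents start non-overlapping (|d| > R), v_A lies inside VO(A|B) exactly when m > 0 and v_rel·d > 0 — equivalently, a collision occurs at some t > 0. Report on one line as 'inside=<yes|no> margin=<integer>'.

d = (0, 10),  |d|² = 100;  R = 6+1 = 7,  c = 100−7² = 51
v_rel = (-1, -12),  |v_rel|² = 145;  v_rel·d = (-1)·(0) + (-12)·(10) = -120
145·t² + 240·t + 51 = 0  ⇒  m = (-120)² − 145·51 = 7005
m = 7005 > 0,  v_rel·d = -120 < 0  ⇒  outside

inside=no margin=7005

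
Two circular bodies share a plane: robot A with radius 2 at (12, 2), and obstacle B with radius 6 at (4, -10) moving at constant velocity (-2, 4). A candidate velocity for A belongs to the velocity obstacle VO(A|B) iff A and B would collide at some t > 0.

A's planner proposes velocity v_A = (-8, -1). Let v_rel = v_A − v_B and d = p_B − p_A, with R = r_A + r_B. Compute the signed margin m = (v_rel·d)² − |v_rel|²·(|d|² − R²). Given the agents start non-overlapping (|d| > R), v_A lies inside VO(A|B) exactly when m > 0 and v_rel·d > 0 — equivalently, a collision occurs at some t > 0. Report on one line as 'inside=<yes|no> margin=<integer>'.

d = (-8, -12),  |d|² = 208;  R = 2+6 = 8,  c = 208−8² = 144
v_rel = (-6, -5),  |v_rel|² = 61;  v_rel·d = (-6)·(-8) + (-5)·(-12) = 108
61·t² − 216·t + 144 = 0  ⇒  m = 108² − 61·144 = 2880
m = 2880 > 0,  v_rel·d = 108 > 0  ⇒  inside

inside=yes margin=2880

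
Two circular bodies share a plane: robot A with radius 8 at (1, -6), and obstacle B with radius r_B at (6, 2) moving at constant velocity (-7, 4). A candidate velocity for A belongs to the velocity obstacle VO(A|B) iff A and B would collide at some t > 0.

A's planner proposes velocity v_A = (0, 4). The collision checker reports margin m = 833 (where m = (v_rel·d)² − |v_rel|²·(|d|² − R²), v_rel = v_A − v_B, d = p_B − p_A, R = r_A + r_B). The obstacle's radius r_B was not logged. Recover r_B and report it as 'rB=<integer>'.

m = 833
d = (5, 8);  v_rel = (7, 0),  |v_rel|² = 49
v_rel×d = (7)·(8) − (0)·(5) = 56
since m = R²·49 − 56²:  R² = (3136 + 833) / 49 = 81
R = √81 = 9  ⇒  r_B = 9 − 8 = 1

rB=1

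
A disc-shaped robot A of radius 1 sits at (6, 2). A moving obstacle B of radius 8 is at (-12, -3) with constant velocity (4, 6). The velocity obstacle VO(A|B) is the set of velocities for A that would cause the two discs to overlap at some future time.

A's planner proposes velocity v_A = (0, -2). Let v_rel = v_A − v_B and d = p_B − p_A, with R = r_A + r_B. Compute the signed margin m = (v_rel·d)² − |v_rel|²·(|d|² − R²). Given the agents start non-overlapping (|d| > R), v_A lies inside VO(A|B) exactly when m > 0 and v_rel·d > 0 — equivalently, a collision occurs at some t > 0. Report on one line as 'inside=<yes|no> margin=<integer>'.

d = (-18, -5),  |d|² = 349;  R = 1+8 = 9,  c = 349−9² = 268
v_rel = (-4, -8),  |v_rel|² = 80;  v_rel·d = (-4)·(-18) + (-8)·(-5) = 112
80·t² − 224·t + 268 = 0  ⇒  m = 112² − 80·268 = -8896
m = -8896 < 0,  v_rel·d = 112 > 0  ⇒  outside

inside=no margin=-8896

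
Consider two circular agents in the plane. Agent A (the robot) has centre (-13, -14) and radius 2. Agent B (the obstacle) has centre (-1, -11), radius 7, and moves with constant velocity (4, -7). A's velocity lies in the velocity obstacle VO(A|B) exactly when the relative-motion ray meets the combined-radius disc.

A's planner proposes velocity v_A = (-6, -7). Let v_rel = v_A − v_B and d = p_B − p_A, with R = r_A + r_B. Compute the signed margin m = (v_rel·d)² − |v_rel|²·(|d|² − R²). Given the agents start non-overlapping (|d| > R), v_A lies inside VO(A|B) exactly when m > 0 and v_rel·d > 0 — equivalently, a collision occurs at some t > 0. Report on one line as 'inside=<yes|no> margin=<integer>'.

d = (12, 3),  |d|² = 153;  R = 2+7 = 9,  c = 153−9² = 72
v_rel = (-10, 0),  |v_rel|² = 100;  v_rel·d = (-10)·(12) + (0)·(3) = -120
100·t² + 240·t + 72 = 0  ⇒  m = (-120)² − 100·72 = 7200
m = 7200 > 0,  v_rel·d = -120 < 0  ⇒  outside

inside=no margin=7200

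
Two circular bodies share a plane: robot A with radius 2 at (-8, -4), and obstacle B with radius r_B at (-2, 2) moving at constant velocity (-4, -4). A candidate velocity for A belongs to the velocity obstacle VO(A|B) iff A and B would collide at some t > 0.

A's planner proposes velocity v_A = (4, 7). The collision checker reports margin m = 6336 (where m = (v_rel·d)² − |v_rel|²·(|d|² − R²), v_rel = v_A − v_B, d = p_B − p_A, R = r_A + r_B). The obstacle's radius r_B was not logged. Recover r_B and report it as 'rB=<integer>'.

m = 6336
d = (6, 6);  v_rel = (8, 11),  |v_rel|² = 185
v_rel×d = (8)·(6) − (11)·(6) = -18
since m = R²·185 − (-18)²:  R² = (324 + 6336) / 185 = 36
R = √36 = 6  ⇒  r_B = 6 − 2 = 4

rB=4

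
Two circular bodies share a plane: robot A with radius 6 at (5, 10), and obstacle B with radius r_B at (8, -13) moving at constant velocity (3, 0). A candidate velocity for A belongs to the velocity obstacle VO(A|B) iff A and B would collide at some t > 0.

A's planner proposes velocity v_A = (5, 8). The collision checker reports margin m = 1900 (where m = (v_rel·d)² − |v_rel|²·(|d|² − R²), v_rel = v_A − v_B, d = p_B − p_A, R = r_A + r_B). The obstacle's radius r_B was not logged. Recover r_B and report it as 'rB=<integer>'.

m = 1900
d = (3, -23);  v_rel = (2, 8),  |v_rel|² = 68
v_rel×d = (2)·(-23) − (8)·(3) = -70
since m = R²·68 − (-70)²:  R² = (4900 + 1900) / 68 = 100
R = √100 = 10  ⇒  r_B = 10 − 6 = 4

rB=4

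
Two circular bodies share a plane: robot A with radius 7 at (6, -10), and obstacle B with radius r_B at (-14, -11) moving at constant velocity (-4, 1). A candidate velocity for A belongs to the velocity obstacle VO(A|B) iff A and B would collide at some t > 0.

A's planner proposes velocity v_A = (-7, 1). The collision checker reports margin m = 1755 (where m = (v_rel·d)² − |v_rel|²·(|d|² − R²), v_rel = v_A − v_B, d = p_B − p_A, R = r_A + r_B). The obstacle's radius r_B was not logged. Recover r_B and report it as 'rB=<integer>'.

m = 1755
d = (-20, -1);  v_rel = (-3, 0),  |v_rel|² = 9
v_rel×d = (-3)·(-1) − (0)·(-20) = 3
since m = R²·9 − 3²:  R² = (9 + 1755) / 9 = 196
R = √196 = 14  ⇒  r_B = 14 − 7 = 7

rB=7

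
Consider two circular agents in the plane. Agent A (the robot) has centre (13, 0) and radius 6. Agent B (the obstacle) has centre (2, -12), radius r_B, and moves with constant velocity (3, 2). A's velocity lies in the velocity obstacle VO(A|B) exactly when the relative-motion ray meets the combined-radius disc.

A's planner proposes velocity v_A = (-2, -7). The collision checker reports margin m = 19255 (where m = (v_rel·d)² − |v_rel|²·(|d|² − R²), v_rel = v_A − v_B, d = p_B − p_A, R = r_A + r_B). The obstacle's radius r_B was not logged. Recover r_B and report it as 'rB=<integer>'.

m = 19255
d = (-11, -12);  v_rel = (-5, -9),  |v_rel|² = 106
v_rel×d = (-5)·(-12) − (-9)·(-11) = -39
since m = R²·106 − (-39)²:  R² = (1521 + 19255) / 106 = 196
R = √196 = 14  ⇒  r_B = 14 − 6 = 8

rB=8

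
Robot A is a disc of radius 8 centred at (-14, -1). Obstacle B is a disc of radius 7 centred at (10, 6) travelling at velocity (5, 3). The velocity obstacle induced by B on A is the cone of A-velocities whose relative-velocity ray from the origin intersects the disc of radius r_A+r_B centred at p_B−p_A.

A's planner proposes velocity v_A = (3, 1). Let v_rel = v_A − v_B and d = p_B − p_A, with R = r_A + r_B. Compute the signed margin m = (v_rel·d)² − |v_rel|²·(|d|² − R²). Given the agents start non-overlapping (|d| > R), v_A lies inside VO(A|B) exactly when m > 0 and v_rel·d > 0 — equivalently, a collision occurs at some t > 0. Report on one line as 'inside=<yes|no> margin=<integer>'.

d = (24, 7),  |d|² = 625;  R = 8+7 = 15,  c = 625−15² = 400
v_rel = (-2, -2),  |v_rel|² = 8;  v_rel·d = (-2)·(24) + (-2)·(7) = -62
8·t² + 124·t + 400 = 0  ⇒  m = (-62)² − 8·400 = 644
m = 644 > 0,  v_rel·d = -62 < 0  ⇒  outside

inside=no margin=644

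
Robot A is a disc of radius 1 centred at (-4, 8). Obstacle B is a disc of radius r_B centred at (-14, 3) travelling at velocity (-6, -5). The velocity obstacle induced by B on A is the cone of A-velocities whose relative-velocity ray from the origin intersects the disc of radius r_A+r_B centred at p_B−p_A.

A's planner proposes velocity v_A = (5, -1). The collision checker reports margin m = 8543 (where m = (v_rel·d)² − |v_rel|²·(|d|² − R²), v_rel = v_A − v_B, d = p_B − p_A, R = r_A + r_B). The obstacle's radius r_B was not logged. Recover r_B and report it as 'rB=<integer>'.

m = 8543
d = (-10, -5);  v_rel = (11, 4),  |v_rel|² = 137
v_rel×d = (11)·(-5) − (4)·(-10) = -15
since m = R²·137 − (-15)²:  R² = (225 + 8543) / 137 = 64
R = √64 = 8  ⇒  r_B = 8 − 1 = 7

rB=7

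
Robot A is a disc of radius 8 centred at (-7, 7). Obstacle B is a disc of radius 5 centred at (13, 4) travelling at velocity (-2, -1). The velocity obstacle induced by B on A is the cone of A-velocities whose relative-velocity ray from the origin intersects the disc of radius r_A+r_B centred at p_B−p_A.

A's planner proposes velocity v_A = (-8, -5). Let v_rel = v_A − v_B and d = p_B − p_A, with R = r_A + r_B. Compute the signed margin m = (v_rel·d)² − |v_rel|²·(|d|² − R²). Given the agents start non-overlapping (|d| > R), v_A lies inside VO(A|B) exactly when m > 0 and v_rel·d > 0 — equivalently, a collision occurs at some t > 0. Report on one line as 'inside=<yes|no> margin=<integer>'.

d = (20, -3),  |d|² = 409;  R = 8+5 = 13,  c = 409−13² = 240
v_rel = (-6, -4),  |v_rel|² = 52;  v_rel·d = (-6)·(20) + (-4)·(-3) = -108
52·t² + 216·t + 240 = 0  ⇒  m = (-108)² − 52·240 = -816
m = -816 < 0,  v_rel·d = -108 < 0  ⇒  outside

inside=no margin=-816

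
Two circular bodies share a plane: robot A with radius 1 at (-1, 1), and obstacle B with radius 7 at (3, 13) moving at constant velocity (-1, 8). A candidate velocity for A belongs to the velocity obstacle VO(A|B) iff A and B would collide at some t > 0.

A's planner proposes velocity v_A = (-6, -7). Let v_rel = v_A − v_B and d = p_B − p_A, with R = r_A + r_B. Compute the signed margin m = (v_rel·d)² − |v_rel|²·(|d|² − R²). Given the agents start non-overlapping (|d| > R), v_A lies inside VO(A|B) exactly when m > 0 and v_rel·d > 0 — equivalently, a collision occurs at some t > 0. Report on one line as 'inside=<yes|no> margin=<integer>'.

d = (4, 12),  |d|² = 160;  R = 1+7 = 8,  c = 160−8² = 96
v_rel = (-5, -15),  |v_rel|² = 250;  v_rel·d = (-5)·(4) + (-15)·(12) = -200
250·t² + 400·t + 96 = 0  ⇒  m = (-200)² − 250·96 = 16000
m = 16000 > 0,  v_rel·d = -200 < 0  ⇒  outside

inside=no margin=16000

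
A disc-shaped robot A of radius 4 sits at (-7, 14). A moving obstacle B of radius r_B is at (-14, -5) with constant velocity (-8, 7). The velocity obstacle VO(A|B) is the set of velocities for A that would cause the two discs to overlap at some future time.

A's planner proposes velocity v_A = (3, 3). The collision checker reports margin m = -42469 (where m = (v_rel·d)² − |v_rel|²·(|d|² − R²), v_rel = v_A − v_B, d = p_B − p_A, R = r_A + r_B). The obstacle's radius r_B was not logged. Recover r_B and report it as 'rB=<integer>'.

m = -42469
d = (-7, -19);  v_rel = (11, -4),  |v_rel|² = 137
v_rel×d = (11)·(-19) − (-4)·(-7) = -237
since m = R²·137 − (-237)²:  R² = (56169 + -42469) / 137 = 100
R = √100 = 10  ⇒  r_B = 10 − 4 = 6

rB=6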